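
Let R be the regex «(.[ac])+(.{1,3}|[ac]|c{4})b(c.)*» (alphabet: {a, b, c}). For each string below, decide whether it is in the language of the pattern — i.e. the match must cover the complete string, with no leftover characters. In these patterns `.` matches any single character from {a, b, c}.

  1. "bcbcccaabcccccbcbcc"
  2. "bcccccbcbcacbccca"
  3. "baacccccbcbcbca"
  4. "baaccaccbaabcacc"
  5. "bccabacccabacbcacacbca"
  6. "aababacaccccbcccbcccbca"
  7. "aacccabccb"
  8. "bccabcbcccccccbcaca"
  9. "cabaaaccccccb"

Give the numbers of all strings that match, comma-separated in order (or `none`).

1, 2, 3, 4, 5, 6, 7, 8, 9

1 → match
2 → match
3 → match
4 → match
5 → match
6 → match
7 → match
8 → match
9 → match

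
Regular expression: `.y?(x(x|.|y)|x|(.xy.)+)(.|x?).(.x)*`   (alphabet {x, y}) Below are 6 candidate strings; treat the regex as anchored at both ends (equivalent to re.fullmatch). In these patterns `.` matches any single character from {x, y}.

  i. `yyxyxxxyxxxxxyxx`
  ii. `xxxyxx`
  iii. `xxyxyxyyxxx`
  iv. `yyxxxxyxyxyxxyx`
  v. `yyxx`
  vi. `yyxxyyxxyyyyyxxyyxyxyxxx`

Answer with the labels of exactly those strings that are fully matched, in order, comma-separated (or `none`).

i → no match
ii. `xxxyxx` → match
iii. `xxyxyxyyxxx` → no match
iv → no match
v. `yyxx` → match
vi → no match

ii, v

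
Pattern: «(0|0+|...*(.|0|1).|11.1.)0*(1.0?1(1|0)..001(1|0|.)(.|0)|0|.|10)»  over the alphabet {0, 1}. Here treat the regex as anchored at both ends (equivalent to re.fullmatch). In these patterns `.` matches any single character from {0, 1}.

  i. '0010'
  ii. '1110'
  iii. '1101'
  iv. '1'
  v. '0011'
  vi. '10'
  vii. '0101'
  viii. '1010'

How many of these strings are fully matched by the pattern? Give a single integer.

1

i → match
ii → no match
iii → no match
iv → no match
v → no match
vi → no match
vii → no match
viii → no match
Total matched: 1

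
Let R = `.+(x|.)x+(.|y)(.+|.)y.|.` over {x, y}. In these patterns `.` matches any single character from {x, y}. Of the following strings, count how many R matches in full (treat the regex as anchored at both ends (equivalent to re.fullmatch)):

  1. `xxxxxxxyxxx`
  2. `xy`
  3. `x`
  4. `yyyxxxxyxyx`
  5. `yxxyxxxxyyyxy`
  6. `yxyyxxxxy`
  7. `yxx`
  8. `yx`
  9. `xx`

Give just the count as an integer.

2

1 → no match
2 → no match
3 → match
4 → match
5 → no match
6 → no match
7 → no match
8 → no match
9 → no match
Total matched: 2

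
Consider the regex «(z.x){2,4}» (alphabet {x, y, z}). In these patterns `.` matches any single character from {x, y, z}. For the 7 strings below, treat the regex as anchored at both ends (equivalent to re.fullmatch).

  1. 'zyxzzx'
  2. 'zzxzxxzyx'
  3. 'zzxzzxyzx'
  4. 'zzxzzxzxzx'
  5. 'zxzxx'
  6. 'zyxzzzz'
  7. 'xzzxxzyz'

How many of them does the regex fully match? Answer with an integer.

2

1 → match
2 → match
3 → no match
4 → no match
5 → no match
6 → no match — must end with 'x'
7 → no match — must start with 'z'
Total matched: 2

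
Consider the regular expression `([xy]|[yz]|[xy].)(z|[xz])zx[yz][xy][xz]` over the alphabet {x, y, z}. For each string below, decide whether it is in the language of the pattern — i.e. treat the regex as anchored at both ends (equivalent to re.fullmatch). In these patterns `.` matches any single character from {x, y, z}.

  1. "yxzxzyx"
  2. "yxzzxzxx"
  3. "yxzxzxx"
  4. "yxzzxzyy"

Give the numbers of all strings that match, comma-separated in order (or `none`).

1. "yxzxzyx" → match
2. "yxzzxzxx" → match
3. "yxzxzxx" → match
4. "yxzzxzyy" → no match

1, 2, 3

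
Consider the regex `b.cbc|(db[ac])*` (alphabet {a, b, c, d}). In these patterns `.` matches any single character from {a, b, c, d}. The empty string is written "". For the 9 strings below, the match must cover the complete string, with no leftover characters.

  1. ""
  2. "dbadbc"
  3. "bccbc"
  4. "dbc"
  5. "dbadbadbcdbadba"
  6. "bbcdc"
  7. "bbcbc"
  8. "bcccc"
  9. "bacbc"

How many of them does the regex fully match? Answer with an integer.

1. "" → match
2. "dbadbc" → match
3. "bccbc" → match
4. "dbc" → match
5 → match
6. "bbcdc" → no match
7. "bbcbc" → match
8. "bcccc" → no match
9. "bacbc" → match
Total matched: 7

7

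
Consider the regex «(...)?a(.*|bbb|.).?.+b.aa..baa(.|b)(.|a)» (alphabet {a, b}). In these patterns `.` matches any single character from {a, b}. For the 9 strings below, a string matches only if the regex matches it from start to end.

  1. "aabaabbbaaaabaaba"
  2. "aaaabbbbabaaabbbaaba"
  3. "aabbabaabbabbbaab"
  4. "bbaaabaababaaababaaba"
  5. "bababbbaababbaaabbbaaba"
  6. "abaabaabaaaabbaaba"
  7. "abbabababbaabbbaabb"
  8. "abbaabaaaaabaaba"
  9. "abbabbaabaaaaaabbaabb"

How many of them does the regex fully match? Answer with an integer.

7

1 → match
2 → match
3 → no match
4 → match
5 → match
6 → match
7 → match
8 → match
9 → no match
Total matched: 7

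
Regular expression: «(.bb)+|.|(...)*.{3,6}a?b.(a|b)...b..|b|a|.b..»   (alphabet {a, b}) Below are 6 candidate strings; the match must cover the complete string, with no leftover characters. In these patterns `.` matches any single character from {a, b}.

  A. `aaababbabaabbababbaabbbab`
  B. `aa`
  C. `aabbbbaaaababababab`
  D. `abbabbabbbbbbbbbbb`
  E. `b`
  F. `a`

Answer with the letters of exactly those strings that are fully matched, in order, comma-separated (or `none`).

A → match
B → no match
C → match
D → match
E → match
F → match

A, C, D, E, F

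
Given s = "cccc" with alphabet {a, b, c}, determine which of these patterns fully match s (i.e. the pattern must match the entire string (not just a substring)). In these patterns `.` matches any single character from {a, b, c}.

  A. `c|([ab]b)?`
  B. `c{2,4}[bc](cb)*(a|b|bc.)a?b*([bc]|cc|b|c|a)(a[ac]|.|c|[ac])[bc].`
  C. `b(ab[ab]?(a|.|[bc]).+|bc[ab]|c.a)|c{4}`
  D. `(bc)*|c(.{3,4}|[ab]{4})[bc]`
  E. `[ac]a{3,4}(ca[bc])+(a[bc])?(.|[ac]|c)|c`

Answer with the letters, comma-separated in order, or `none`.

C

A → no match
B → no match
C → match
D → no match
E → no match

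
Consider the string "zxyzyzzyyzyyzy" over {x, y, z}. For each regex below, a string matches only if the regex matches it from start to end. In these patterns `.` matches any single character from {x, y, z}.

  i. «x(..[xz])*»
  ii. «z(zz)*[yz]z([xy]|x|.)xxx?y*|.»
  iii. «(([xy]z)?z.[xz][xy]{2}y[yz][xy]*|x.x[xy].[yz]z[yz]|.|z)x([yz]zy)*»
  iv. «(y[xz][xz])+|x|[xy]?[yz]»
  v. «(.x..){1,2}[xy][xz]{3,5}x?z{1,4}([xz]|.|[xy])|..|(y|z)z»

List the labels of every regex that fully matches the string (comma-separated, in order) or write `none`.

i → no match — must start with "x"
ii → no match
iii → match
iv → no match
v → no match

iii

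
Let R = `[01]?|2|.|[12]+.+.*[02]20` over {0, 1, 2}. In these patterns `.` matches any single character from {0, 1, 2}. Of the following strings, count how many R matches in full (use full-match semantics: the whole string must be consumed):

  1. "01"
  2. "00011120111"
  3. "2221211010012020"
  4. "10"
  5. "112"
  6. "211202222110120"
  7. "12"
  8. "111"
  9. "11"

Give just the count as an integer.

1

1 → no match
2 → no match
3 → match
4 → no match
5 → no match
6 → no match
7 → no match
8 → no match
9 → no match
Total matched: 1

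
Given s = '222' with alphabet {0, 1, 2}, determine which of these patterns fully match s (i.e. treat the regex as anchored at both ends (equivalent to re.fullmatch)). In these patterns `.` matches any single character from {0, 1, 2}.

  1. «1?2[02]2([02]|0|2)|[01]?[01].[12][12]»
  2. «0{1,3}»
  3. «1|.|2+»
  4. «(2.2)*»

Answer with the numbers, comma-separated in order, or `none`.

1 → no match
2 → no match — must start with '0'
3 → match
4 → match

3, 4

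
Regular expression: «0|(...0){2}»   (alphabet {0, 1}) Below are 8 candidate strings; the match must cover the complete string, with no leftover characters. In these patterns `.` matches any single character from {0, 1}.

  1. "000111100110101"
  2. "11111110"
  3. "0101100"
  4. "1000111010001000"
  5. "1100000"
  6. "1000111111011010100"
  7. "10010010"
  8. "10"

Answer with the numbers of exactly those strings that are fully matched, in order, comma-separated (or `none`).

none

1 → no match — must end with "0"
2 → no match
3 → no match
4 → no match
5 → no match
6 → no match
7 → no match
8 → no match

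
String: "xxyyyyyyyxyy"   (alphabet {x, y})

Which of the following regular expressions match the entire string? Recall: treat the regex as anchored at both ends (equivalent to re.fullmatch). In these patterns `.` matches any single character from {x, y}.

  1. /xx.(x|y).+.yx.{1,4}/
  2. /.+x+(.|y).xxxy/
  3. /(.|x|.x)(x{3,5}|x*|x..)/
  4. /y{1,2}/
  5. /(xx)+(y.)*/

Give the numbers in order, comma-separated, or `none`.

1, 5

1 → match
2 → no match — must end with "xxxy"
3 → no match
4 → no match — must start with "y"
5 → match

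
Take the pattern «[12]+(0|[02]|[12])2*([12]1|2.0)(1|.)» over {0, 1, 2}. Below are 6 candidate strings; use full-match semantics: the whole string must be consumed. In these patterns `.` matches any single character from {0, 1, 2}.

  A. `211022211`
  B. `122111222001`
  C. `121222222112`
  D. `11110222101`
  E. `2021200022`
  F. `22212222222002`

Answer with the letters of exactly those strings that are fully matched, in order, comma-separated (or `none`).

A → match
B → match
C → match
D → match
E → no match
F → match

A, B, C, D, F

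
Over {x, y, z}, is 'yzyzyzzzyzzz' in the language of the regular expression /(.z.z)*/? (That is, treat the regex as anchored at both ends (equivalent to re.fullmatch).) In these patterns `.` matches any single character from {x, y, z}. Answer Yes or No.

Yes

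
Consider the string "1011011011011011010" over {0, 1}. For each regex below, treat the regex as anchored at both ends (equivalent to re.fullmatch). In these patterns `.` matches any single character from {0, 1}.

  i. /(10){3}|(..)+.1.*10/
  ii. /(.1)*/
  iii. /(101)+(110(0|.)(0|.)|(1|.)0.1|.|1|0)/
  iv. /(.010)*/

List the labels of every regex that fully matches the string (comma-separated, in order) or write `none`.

i, iii

i → match
ii → no match
iii → match
iv → no match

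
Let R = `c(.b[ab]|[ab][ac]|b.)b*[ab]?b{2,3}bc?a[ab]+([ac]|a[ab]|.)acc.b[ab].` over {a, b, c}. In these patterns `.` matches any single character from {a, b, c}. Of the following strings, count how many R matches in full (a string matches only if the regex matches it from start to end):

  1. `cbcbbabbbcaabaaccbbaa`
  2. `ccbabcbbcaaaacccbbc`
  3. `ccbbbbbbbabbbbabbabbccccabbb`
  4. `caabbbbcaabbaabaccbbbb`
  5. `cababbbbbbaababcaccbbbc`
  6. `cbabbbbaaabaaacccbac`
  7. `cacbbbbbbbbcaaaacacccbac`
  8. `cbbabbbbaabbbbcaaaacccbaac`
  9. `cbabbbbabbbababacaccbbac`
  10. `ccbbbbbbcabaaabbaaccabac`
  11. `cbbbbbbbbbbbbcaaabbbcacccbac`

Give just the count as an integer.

1 → match
2 → no match
3 → no match
4 → match
5 → match
6 → match
7 → match
8 → no match
9 → match
10 → match
11 → match
Total matched: 8

8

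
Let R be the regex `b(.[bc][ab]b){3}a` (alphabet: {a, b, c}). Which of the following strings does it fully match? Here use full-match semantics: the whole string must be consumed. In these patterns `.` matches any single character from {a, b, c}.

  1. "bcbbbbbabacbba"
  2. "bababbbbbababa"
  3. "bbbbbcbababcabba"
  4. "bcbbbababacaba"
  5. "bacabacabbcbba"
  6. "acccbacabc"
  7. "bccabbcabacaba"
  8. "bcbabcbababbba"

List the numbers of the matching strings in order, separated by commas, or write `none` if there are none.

1 → match
2 → match
3 → no match
4 → match
5 → match
6 → no match — must start with "b"
7 → match
8 → match

1, 2, 4, 5, 7, 8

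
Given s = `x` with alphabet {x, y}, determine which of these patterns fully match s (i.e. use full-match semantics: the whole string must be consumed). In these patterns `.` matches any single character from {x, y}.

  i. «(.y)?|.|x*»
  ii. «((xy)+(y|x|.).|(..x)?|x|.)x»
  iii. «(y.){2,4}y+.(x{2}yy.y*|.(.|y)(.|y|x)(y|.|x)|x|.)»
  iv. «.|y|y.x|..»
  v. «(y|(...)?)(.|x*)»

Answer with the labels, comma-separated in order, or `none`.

i, ii, iv, v

i → match
ii → match
iii → no match — must start with `y`
iv → match
v → match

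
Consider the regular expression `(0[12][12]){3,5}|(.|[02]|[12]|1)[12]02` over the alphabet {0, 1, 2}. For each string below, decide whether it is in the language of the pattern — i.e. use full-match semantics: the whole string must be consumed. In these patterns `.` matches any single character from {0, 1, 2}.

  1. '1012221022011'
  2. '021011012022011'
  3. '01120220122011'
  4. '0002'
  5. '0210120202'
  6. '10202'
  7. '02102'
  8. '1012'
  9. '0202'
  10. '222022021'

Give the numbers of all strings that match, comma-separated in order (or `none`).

2, 9

1 → no match
2 → match
3 → no match
4 → no match
5 → no match
6 → no match
7 → no match
8 → no match
9 → match
10 → no match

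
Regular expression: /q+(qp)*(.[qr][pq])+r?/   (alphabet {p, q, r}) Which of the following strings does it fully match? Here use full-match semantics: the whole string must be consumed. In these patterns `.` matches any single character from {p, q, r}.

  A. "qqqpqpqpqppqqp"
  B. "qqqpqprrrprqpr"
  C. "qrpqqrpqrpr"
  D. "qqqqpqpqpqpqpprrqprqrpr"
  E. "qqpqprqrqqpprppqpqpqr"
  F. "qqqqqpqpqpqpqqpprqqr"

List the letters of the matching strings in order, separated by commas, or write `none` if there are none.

none

A → no match
B → no match
C. "qrpqqrpqrpr" → no match
D → no match
E → no match
F → no match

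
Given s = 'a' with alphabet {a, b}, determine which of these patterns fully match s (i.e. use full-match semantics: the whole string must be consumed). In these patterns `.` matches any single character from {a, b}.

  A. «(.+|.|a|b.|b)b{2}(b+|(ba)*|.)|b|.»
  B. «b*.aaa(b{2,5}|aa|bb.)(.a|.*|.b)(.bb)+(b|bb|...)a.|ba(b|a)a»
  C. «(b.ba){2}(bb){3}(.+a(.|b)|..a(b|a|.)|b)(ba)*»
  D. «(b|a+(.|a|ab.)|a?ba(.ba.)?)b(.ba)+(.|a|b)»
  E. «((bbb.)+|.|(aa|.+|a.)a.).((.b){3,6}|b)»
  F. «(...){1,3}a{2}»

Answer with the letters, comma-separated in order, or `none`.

A → match
B → no match
C → no match — must start with 'b'
D → no match
E → no match — must end with 'b'
F → no match

A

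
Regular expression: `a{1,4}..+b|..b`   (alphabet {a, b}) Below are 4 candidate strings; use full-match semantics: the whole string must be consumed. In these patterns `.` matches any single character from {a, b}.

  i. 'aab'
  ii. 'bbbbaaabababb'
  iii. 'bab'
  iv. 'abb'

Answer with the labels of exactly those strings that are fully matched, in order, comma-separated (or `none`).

i, iii, iv

i → match
ii → no match
iii → match
iv → match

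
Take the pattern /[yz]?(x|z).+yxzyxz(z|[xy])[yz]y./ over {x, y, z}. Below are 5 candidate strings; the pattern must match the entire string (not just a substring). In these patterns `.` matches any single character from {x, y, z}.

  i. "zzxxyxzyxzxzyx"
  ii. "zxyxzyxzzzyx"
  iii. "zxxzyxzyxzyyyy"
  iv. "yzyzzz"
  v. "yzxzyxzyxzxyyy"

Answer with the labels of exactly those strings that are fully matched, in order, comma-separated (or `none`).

i, ii, iii, v

i → match
ii → match
iii → match
iv → no match
v → match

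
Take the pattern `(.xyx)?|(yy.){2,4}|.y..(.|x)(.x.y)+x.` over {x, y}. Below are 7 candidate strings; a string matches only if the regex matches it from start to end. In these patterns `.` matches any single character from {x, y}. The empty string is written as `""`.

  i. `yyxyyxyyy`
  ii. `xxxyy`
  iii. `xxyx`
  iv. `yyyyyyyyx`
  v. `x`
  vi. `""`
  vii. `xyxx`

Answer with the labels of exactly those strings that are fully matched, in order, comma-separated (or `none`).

i, iii, iv, vi

i. `yyxyyxyyy` → match
ii. `xxxyy` → no match
iii. `xxyx` → match
iv. `yyyyyyyyx` → match
v. `x` → no match
vi. `""` → match
vii. `xyxx` → no match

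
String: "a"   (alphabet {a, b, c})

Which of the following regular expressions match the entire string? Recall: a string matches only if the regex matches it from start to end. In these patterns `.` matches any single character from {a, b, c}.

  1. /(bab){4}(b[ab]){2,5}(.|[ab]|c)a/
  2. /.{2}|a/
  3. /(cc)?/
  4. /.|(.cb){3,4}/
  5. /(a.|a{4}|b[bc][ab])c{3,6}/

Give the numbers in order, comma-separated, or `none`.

2, 4

1 → no match — must start with "bab"
2 → match
3 → no match
4 → match
5 → no match — must end with "c"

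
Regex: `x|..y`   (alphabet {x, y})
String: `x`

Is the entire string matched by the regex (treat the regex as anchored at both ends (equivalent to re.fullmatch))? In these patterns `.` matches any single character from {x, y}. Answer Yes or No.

Yes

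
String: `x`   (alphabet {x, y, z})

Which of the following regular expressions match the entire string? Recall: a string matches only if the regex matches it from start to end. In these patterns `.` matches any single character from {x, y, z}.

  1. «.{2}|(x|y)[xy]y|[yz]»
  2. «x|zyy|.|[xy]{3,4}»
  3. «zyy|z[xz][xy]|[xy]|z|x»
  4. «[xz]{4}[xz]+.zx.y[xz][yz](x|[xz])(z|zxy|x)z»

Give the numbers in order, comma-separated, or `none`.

2, 3

1 → no match
2 → match
3 → match
4 → no match — must end with `z`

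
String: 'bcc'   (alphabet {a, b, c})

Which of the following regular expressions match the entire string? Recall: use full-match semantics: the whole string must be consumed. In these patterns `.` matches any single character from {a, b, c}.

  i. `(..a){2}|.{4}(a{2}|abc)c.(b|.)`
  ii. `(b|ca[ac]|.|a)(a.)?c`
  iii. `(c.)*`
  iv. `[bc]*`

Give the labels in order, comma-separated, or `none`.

i → no match
ii → no match
iii → no match
iv → match

iv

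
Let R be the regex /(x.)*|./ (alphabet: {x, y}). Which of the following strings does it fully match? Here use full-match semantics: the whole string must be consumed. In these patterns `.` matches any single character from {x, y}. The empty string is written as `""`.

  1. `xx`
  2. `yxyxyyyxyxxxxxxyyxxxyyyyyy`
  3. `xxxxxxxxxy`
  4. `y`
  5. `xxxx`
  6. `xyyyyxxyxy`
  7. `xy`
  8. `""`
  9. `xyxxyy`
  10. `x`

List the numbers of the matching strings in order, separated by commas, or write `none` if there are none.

1. `xx` → match
2 → no match
3. `xxxxxxxxxy` → match
4. `y` → match
5. `xxxx` → match
6. `xyyyyxxyxy` → no match
7. `xy` → match
8. `""` → match
9. `xyxxyy` → no match
10. `x` → match

1, 3, 4, 5, 7, 8, 10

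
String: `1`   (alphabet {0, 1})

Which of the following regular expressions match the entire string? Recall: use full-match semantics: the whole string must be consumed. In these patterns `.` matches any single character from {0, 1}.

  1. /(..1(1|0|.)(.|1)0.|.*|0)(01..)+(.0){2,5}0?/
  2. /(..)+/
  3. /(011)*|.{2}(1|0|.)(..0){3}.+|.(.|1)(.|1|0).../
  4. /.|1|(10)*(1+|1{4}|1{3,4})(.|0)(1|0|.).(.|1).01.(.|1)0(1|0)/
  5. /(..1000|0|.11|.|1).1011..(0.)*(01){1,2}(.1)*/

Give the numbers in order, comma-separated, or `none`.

4

1 → no match
2 → no match
3 → no match
4 → match
5 → no match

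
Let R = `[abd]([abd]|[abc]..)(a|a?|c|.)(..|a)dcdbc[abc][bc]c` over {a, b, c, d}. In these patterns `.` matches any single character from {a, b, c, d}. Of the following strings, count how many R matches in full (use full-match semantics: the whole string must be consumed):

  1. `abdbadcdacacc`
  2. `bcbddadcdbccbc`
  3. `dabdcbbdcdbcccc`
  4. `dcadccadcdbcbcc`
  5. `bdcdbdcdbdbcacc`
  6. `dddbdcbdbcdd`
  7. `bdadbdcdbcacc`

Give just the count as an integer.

4

1 → no match
2 → match
3 → match
4 → match
5 → no match
6 → no match — must end with `c`
7 → match
Total matched: 4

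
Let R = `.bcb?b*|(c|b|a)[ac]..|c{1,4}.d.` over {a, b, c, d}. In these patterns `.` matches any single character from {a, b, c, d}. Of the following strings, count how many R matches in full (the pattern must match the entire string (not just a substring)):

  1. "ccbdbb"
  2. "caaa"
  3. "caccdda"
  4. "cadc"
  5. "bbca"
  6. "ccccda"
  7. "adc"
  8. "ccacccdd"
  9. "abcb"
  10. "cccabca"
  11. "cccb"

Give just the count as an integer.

1. "ccbdbb" → no match
2. "caaa" → match
3. "caccdda" → no match
4. "cadc" → match
5. "bbca" → no match
6. "ccccda" → match
7. "adc" → no match
8. "ccacccdd" → no match
9. "abcb" → match
10. "cccabca" → no match
11. "cccb" → match
Total matched: 5

5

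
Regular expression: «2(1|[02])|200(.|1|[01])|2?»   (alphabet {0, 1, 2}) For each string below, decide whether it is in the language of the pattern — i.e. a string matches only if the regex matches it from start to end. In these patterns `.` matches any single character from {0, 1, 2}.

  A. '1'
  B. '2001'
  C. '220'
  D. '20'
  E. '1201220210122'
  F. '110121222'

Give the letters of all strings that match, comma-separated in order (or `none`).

A → no match
B → match
C → no match
D → match
E → no match
F → no match

B, D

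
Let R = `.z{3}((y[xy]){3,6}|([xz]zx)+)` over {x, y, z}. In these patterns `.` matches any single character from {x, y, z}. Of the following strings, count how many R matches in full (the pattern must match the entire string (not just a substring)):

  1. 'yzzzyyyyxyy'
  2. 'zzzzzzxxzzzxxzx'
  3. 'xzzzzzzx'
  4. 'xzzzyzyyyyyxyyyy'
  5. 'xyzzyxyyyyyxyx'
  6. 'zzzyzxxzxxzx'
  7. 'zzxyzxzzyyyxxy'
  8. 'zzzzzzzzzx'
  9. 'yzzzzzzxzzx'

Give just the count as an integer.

1 → no match
2 → no match
3 → no match
4 → no match
5 → no match
6 → no match
7 → no match
8 → no match
9 → no match
Total matched: 0

0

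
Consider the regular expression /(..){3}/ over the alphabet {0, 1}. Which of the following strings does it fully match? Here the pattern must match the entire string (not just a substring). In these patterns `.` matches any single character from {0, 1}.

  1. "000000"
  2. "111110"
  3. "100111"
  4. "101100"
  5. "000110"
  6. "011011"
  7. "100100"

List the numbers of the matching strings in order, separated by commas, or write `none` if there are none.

1, 2, 3, 4, 5, 6, 7

1 → match
2 → match
3 → match
4 → match
5 → match
6 → match
7 → match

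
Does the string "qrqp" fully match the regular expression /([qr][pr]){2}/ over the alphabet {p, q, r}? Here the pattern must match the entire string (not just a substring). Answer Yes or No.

Yes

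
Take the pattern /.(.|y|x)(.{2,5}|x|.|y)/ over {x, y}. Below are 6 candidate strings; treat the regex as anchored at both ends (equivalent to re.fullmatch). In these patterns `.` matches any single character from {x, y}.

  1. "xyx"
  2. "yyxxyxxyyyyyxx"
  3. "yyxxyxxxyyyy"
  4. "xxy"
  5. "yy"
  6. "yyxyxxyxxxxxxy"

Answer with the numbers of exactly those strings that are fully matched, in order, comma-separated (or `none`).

1, 4

1 → match
2 → no match
3 → no match
4 → match
5 → no match
6 → no match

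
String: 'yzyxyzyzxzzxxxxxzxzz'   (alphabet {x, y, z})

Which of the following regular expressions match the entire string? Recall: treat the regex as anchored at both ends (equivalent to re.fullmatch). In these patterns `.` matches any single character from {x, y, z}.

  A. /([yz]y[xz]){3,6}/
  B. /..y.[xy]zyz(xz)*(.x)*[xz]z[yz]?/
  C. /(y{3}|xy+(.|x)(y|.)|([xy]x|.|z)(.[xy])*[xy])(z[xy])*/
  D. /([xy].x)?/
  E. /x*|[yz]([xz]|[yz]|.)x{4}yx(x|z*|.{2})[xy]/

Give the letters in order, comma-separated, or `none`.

A → no match
B → match
C → no match
D → no match
E → no match

B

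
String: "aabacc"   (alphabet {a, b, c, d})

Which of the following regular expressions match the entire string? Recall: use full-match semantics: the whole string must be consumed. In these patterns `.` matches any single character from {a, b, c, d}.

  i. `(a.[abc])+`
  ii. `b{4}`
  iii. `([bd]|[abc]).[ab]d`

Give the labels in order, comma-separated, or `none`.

i → match
ii → no match — must start with "b"
iii → no match — must end with "d"

i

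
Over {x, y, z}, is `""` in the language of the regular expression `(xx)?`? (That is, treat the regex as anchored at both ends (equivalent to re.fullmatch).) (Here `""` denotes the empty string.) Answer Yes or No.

Yes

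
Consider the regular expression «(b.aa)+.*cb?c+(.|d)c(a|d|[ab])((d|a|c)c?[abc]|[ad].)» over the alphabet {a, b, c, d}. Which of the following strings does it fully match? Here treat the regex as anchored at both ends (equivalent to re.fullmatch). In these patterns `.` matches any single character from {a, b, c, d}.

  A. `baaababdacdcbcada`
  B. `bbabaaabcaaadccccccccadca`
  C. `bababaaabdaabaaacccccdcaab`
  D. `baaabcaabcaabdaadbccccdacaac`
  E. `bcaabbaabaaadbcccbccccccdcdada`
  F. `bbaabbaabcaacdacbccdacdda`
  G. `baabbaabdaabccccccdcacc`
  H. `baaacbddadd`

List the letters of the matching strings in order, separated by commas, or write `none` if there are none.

none

A → no match
B → no match
C → no match
D → no match
E → no match
F → no match
G → no match
H → no match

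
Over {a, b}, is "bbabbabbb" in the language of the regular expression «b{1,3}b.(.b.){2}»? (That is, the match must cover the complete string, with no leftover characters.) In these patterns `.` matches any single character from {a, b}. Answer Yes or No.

Yes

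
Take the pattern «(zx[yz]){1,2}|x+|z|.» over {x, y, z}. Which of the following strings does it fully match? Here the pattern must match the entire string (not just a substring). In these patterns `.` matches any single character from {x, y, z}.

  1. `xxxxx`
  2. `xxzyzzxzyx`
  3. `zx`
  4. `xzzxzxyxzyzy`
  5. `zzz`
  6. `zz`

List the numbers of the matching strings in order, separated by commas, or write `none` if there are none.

1. `xxxxx` → match
2. `xxzyzzxzyx` → no match
3. `zx` → no match
4. `xzzxzxyxzyzy` → no match
5. `zzz` → no match
6. `zz` → no match

1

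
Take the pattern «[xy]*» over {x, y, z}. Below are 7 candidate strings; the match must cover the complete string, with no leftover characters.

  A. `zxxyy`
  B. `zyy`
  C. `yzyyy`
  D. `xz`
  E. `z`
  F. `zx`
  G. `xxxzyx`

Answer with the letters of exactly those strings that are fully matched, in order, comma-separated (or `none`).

none

A → no match
B → no match
C → no match
D → no match
E → no match
F → no match
G → no match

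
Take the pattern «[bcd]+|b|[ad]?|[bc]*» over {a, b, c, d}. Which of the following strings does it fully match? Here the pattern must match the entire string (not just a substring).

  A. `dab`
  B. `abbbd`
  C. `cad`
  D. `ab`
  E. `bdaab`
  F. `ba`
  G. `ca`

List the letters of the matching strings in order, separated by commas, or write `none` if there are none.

none

A → no match
B → no match
C → no match
D → no match
E → no match
F → no match
G → no match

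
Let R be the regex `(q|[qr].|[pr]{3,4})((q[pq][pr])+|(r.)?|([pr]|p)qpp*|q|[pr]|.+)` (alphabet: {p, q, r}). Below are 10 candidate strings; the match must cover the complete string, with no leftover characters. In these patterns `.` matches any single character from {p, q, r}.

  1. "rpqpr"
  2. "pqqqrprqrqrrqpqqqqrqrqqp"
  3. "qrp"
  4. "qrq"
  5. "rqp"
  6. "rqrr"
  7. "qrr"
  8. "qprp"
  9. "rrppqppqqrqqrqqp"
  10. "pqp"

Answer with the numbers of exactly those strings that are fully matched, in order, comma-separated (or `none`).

1, 3, 4, 5, 6, 7, 8, 9

1 → match
2 → no match
3 → match
4 → match
5 → match
6 → match
7 → match
8 → match
9 → match
10 → no match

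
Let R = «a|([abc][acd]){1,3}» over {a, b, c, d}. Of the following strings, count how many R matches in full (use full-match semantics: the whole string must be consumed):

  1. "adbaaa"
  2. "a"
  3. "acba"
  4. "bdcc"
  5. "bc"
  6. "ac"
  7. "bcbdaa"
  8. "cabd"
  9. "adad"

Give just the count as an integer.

1 → match
2 → match
3 → match
4 → match
5 → match
6 → match
7 → match
8 → match
9 → match
Total matched: 9

9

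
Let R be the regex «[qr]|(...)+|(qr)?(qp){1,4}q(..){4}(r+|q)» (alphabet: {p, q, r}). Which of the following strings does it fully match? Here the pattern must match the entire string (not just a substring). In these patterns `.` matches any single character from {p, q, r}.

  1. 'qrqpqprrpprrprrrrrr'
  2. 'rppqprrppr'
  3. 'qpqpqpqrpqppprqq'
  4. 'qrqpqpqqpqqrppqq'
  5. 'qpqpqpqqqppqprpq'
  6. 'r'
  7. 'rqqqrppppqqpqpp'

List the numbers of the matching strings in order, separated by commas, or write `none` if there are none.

1, 3, 4, 5, 6, 7

1 → match
2 → no match
3 → match
4 → match
5 → match
6 → match
7 → match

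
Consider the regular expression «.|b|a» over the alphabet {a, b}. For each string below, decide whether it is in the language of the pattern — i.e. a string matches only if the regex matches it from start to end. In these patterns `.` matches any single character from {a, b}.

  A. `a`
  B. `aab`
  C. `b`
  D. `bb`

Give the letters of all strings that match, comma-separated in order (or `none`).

A, C

A. `a` → match
B. `aab` → no match
C. `b` → match
D. `bb` → no match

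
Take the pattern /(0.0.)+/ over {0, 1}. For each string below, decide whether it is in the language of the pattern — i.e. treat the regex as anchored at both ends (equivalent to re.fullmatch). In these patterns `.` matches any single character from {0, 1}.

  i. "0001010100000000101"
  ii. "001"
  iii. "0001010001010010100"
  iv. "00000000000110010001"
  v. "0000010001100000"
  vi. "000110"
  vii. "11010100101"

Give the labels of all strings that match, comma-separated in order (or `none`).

i → no match
ii → no match
iii → no match
iv → no match
v → no match
vi → no match
vii → no match — must start with "0"

none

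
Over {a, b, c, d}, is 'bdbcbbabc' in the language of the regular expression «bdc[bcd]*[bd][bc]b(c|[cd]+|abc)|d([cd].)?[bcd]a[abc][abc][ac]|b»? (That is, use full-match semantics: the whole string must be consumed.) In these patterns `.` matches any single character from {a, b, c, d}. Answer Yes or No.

No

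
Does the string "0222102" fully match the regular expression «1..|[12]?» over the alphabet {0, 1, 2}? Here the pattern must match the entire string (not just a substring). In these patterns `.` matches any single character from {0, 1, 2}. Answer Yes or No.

No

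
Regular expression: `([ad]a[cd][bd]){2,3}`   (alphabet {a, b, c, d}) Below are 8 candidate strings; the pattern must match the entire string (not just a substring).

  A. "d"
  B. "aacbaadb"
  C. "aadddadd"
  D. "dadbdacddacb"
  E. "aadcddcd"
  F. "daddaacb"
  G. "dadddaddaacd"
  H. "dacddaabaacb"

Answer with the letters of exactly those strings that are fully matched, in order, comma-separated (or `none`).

A → no match
B → match
C → match
D → match
E → no match
F → match
G → match
H → no match

B, C, D, F, G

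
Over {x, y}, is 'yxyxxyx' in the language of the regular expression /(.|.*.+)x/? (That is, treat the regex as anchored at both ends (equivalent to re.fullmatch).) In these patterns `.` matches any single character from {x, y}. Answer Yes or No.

Yes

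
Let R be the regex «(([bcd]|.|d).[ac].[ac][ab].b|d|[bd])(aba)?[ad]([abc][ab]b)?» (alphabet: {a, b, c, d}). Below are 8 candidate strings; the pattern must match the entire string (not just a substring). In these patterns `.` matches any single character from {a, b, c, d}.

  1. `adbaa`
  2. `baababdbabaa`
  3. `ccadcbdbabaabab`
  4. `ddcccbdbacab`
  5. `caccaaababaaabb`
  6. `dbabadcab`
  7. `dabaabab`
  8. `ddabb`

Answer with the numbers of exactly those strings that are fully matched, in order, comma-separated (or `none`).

2, 3, 4, 5, 7, 8

1 → no match
2 → match
3 → match
4 → match
5 → match
6 → no match
7 → match
8 → match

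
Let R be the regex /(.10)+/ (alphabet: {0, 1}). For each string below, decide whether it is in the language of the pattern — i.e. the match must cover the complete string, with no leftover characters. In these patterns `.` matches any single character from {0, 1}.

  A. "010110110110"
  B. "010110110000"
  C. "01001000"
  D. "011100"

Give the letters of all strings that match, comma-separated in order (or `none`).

A → match
B → no match — must end with "10"
C → no match — must end with "10"
D → no match — must end with "10"

A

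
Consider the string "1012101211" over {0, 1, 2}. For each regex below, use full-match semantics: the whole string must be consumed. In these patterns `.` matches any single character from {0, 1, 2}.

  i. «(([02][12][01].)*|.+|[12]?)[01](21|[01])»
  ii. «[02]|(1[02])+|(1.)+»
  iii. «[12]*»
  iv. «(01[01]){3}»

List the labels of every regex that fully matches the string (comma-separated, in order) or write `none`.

i → match
ii → match
iii → no match
iv → no match — must start with "01"

i, ii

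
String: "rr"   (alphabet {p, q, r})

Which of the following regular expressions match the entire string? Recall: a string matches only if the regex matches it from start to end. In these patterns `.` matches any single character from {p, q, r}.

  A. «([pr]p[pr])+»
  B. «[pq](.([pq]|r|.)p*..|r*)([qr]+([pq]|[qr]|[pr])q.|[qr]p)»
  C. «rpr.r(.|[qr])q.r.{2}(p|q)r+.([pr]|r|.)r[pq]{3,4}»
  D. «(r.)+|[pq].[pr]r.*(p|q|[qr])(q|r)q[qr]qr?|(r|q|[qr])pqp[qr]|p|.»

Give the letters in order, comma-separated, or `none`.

A → no match
B → no match
C → no match — must start with "rpr"
D → match

D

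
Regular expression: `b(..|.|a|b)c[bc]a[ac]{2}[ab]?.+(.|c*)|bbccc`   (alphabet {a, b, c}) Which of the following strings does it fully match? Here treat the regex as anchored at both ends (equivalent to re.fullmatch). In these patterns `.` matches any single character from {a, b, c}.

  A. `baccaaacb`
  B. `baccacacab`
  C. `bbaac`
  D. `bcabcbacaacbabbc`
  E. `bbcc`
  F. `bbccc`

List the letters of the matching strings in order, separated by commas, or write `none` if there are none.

A → match
B → match
C → no match
D → no match
E → no match
F → match

A, B, F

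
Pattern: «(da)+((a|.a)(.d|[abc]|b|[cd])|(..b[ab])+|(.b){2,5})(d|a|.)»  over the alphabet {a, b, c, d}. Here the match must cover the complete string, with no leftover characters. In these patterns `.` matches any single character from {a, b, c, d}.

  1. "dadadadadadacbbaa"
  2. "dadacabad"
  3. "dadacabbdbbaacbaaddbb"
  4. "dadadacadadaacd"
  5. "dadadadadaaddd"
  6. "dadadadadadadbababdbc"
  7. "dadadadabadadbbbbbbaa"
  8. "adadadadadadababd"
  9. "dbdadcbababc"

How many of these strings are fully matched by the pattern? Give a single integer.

1 → match
2 → match
3 → no match
4 → no match
5 → match
6 → match
7 → no match
8 → no match — must start with "da"
9 → no match — must start with "da"
Total matched: 4

4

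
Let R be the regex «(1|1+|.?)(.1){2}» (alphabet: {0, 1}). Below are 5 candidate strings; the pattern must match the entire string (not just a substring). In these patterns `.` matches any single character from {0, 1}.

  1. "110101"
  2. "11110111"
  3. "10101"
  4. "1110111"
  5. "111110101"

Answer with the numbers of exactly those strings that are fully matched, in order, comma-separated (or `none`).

1 → match
2 → match
3 → match
4 → match
5 → match

1, 2, 3, 4, 5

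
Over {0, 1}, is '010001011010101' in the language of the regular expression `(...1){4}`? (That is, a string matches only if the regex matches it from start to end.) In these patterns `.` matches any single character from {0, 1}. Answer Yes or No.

No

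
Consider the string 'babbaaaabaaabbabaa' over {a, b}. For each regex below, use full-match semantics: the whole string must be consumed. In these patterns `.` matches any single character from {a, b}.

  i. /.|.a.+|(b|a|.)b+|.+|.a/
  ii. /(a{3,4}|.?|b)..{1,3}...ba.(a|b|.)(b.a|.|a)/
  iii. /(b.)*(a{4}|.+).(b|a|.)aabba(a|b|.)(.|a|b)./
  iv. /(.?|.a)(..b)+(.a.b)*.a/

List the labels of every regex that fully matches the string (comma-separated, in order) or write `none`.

i → match
ii → no match
iii → match
iv → no match

i, iii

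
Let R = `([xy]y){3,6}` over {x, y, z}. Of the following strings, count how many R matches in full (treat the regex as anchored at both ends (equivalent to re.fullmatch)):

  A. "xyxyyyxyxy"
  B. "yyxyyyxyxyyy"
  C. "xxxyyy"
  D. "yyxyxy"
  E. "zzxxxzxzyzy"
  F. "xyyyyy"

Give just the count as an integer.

4

A → match
B → match
C → no match
D → match
E → no match
F → match
Total matched: 4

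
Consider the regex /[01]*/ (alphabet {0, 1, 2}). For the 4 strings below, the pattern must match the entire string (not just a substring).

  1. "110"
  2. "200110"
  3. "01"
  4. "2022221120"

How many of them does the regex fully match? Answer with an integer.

2

1 → match
2 → no match
3 → match
4 → no match
Total matched: 2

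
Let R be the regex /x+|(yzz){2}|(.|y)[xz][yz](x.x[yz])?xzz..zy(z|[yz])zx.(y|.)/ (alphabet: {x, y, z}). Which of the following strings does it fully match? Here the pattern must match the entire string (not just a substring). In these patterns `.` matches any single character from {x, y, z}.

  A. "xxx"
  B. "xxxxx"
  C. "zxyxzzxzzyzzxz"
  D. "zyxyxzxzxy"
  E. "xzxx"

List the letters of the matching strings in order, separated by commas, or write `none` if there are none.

A → match
B → match
C → no match
D → no match
E → no match

A, B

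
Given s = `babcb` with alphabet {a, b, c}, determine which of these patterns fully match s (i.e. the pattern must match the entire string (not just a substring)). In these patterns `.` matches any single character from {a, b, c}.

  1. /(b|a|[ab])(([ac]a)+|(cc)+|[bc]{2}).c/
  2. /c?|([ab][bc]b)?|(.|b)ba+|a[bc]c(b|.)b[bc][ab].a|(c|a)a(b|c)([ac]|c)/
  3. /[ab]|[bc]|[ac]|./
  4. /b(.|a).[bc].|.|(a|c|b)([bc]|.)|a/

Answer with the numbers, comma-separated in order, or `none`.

4

1 → no match — must end with `c`
2 → no match
3 → no match
4 → match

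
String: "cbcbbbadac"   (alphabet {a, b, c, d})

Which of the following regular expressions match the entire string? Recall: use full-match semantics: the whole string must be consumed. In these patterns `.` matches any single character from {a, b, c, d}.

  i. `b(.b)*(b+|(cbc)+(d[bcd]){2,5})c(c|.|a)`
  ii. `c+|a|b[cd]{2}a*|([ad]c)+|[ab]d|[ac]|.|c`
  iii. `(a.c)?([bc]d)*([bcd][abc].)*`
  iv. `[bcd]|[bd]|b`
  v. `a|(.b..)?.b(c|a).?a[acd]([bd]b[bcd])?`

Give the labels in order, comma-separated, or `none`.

i → no match — must start with "b"
ii → no match
iii → no match
iv → no match
v → match

v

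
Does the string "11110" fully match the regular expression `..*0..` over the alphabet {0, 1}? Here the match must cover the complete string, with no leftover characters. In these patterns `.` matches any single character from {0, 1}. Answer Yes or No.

No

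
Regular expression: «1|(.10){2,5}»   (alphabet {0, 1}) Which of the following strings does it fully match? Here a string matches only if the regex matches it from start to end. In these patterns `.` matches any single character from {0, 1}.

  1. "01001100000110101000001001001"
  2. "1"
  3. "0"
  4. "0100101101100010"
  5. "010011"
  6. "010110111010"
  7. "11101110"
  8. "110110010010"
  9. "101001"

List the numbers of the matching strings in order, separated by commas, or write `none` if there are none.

2, 8

1 → no match
2 → match
3 → no match
4 → no match
5 → no match
6 → no match
7 → no match
8 → match
9 → no match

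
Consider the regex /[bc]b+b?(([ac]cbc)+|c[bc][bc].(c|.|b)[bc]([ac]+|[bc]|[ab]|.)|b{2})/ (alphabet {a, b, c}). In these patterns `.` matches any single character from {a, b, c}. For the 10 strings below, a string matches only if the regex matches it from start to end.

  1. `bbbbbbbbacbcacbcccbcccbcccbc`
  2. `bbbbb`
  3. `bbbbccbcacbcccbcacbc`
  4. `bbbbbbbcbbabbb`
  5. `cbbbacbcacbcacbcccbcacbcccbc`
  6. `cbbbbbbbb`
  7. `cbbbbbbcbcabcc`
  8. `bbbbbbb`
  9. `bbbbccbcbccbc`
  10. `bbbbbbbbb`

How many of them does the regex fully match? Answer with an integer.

9

1 → match
2. `bbbbb` → match
3 → match
4 → match
5 → match
6. `cbbbbbbbb` → match
7 → match
8. `bbbbbbb` → match
9 → no match
10. `bbbbbbbbb` → match
Total matched: 9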